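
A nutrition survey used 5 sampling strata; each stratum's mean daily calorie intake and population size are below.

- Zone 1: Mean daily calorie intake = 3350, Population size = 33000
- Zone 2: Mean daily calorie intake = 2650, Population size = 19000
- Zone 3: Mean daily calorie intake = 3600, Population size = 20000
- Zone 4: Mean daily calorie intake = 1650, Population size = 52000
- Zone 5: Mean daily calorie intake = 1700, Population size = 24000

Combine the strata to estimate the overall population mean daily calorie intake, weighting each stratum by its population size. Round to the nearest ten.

2430

Σ Nₕ·x̄ₕ = 3350×33000 + 2650×19000 + 3600×20000 + 1650×52000 + 1700×24000
  = 359500000
Σ Nₕ = 148000
Overall mean = 359500000 / 148000 = 2429.0541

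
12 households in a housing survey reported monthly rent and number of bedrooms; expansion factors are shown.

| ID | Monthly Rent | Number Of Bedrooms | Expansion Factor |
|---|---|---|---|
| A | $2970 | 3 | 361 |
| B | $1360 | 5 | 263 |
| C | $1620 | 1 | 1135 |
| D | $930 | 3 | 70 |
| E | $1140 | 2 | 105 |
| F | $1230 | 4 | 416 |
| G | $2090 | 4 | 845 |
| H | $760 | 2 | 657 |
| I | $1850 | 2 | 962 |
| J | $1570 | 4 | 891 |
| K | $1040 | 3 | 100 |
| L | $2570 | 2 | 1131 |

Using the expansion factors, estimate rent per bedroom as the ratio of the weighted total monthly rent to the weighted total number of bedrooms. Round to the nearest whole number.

Σ wᵢ·y = 2970×361 + 1360×263 + 1620×1135 + 930×70 + 1140×105 + 1230×416 + 2090×845 + 760×657 + 1850×962 + 1570×891 + 1040×100 + 2570×1131
  = 1072170 + 357680 + 1838700 + 65100 + 119700 + 511680 + 1766050 + 499320 + 1779700 + 1398870 + 104000 + 2906670 = 12419640
Σ wᵢ·x = 3×361 + 5×263 + 1×1135 + 3×70 + 2×105 + 4×416 + 4×845 + 2×657 + 2×962 + 4×891 + 3×100 + 2×1131
  = 18361
Ratio = 12419640 / 18361 = 676.41414

676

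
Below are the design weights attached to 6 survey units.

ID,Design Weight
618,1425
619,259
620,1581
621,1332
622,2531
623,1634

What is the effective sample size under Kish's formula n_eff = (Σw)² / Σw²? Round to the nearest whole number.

5

Σ wᵢ = 1425 + 259 + 1581 + 1332 + 2531 + 1634 = 8762
Σ wᵢ² = 2030625 + 67081 + 2499561 + 1774224 + 6405961 + 2669956 = 15447408
n_eff = 8762² / 15447408 = 76772644 / 15447408 = 4.969937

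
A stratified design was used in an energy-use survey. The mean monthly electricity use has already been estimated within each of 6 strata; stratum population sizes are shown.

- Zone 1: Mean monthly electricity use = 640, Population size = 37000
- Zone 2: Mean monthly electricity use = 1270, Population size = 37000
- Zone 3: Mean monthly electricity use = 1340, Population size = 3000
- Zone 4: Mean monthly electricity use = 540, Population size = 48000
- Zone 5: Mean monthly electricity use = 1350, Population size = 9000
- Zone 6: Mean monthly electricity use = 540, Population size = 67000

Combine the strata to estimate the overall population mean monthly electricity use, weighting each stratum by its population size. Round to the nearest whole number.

Σ Nₕ·x̄ₕ = 640×37000 + 1270×37000 + 1340×3000 + 540×48000 + 1350×9000 + 540×67000
  = 148940000
Σ Nₕ = 37000 + 37000 + 3000 + 48000 + 9000 + 67000 = 201000
Overall mean = 148940000 / 201000 = 740.99502

741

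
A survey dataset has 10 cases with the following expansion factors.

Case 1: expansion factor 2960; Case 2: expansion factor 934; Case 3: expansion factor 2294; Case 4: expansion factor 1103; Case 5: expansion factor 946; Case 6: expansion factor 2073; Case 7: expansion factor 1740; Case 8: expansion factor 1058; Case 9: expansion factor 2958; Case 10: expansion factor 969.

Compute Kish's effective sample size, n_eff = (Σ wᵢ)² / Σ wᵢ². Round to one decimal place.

Σ wᵢ = 17035
Σ wᵢ² = 8761600 + 872356 + 5262436 + 1216609 + 894916 + 4297329 + 3027600 + 1119364 + 8749764 + 938961 = 35140935
n_eff = 17035² / 35140935 = 290191225 / 35140935 = 8.2579256

8.3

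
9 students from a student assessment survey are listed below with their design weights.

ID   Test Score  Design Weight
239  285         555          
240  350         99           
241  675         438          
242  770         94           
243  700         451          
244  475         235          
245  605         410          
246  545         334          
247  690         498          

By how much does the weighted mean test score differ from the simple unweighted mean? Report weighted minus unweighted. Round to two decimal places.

-0.32

Unweighted sum = 285 + 350 + 675 + 770 + 700 + 475 + 605 + 545 + 690 = 5095
Unweighted mean = 5095 / 9 = 566.11111
Weighted sum = 285×555 + 350×99 + 675×438 + 770×94 + 700×451 + 475×235 + 605×410 + 545×334 + 690×498
  = 158175 + 34650 + 295650 + 72380 + 315700 + 111625 + 248050 + 182030 + 343620 = 1761880
Sum of weights = 555 + 99 + 438 + 94 + 451 + 235 + 410 + 334 + 498 = 3114
Weighted mean = 1761880 / 3114 = 565.79319
Difference (weighted minus unweighted) = -0.31791908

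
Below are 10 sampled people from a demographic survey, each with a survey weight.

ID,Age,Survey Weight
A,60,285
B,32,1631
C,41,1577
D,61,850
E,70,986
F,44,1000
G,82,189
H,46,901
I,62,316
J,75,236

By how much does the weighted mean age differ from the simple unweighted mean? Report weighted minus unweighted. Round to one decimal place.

Unweighted sum = 60 + 32 + 41 + 61 + 70 + 44 + 82 + 46 + 62 + 75 = 573
Unweighted mean = 573 / 10 = 57.3
Weighted sum = 60×285 + 32×1631 + 41×1577 + 61×850 + 70×986 + 44×1000 + 82×189 + 46×901 + 62×316 + 75×236
  = 17100 + 52192 + 64657 + 51850 + 69020 + 44000 + 15498 + 41446 + 19592 + 17700 = 393055
Sum of weights = 7971
Weighted mean = 393055 / 7971 = 49.310626
Difference (weighted minus unweighted) = -7.989374

-8.0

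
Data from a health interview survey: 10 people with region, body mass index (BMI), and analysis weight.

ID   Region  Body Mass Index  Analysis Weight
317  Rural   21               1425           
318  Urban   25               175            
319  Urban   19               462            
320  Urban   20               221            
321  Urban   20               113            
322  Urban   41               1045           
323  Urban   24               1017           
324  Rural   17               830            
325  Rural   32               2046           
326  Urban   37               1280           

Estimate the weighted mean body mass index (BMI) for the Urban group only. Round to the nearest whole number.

Urban rows: 318, 319, 320, 321, 322, 323, 326
Weighted sum = 25×175 + 19×462 + 20×221 + 20×113 + 41×1045 + 24×1017 + 37×1280
  = 134446
Sum of weights = 175 + 462 + 221 + 113 + 1045 + 1017 + 1280 = 4313
Weighted mean = 134446 / 4313 = 31.17227

31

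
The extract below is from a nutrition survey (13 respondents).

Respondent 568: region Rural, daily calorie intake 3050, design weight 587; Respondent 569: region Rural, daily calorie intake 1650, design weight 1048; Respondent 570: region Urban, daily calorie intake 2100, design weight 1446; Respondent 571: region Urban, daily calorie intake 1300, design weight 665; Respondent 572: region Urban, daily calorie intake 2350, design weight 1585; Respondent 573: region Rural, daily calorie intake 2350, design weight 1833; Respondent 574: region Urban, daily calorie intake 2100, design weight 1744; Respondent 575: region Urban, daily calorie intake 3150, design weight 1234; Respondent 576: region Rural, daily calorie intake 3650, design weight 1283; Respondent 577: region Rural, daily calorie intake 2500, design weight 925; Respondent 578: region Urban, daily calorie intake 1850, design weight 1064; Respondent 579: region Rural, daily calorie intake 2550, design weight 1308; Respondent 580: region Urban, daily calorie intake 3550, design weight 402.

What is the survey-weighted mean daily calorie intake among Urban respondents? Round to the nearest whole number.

Urban rows: 570, 571, 572, 574, 575, 578, 580
Weighted sum = 2100×1446 + 1300×665 + 2350×1585 + 2100×1744 + 3150×1234 + 1850×1064 + 3550×402
  = 3036600 + 864500 + 3724750 + 3662400 + 3887100 + 1968400 + 1427100 = 18570850
Sum of weights = 8140
Weighted mean = 18570850 / 8140 = 2281.4312

2281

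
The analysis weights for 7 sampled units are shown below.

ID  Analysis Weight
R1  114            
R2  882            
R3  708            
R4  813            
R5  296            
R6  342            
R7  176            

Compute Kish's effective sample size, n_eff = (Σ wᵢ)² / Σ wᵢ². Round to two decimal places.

Σ wᵢ = 3331
Σ wᵢ² = 12996 + 777924 + 501264 + 660969 + 87616 + 116964 + 30976 = 2188709
n_eff = 3331² / 2188709 = 11095561 / 2188709 = 5.0694546

5.07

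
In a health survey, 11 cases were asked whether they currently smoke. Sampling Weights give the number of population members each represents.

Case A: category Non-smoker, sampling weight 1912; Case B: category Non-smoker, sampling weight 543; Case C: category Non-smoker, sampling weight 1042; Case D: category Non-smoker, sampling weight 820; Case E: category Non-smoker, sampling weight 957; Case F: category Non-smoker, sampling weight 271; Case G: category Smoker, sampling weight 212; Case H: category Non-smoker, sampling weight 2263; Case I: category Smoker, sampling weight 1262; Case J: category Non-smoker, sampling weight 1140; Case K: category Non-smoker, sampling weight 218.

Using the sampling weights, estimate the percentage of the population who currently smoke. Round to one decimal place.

Sum of weights for 'Smoker' = 212 + 1262 = 1474
Total weight = 1912 + 543 + 1042 + 820 + 957 + 271 + 212 + 2263 + 1262 + 1140 + 218 = 10640
Weighted proportion = 1474 / 10640 = 0.13853383 → 13.853383%

13.9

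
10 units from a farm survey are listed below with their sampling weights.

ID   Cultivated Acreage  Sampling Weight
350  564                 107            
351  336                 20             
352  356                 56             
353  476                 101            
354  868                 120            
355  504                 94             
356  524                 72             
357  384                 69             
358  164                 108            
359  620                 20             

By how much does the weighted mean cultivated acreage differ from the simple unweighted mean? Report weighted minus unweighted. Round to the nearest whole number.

17

Unweighted sum = 564 + 336 + 356 + 476 + 868 + 504 + 524 + 384 + 164 + 620 = 4796
Unweighted mean = 4796 / 10 = 479.6
Weighted sum = 564×107 + 336×20 + 356×56 + 476×101 + 868×120 + 504×94 + 524×72 + 384×69 + 164×108 + 620×20
  = 380952
Sum of weights = 767
Weighted mean = 380952 / 767 = 496.67797
Difference (weighted minus unweighted) = 17.077966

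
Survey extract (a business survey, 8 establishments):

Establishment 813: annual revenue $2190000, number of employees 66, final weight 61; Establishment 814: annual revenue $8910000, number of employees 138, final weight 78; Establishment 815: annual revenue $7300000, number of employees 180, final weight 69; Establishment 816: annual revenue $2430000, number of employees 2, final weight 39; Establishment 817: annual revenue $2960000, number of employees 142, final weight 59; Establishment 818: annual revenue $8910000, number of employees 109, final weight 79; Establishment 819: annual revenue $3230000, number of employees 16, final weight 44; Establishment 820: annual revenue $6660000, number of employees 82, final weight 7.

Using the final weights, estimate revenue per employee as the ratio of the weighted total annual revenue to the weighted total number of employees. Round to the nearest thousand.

Σ wᵢ·y = 2494310000
Σ wᵢ·x = 66×61 + 138×78 + 180×69 + 2×39 + 142×59 + 109×79 + 16×44 + 82×7
  = 4026 + 10764 + 12420 + 78 + 8378 + 8611 + 704 + 574 = 45555
Ratio = 2494310000 / 45555 = 54753.814

55000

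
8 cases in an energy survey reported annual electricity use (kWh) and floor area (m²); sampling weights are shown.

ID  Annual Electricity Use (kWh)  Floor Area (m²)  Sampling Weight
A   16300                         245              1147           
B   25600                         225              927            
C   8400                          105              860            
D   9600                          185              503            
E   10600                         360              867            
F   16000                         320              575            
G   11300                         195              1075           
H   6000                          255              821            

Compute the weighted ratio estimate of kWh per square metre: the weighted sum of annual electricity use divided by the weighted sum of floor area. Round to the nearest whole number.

Σ wᵢ·y = 16300×1147 + 25600×927 + 8400×860 + 9600×503 + 10600×867 + 16000×575 + 11300×1075 + 6000×821
  = 18696100 + 23731200 + 7224000 + 4828800 + 9190200 + 9200000 + 12147500 + 4926000 = 89943800
Σ wᵢ·x = 245×1147 + 225×927 + 105×860 + 185×503 + 360×867 + 320×575 + 195×1075 + 255×821
  = 281015 + 208575 + 90300 + 93055 + 312120 + 184000 + 209625 + 209355 = 1588045
Ratio = 89943800 / 1588045 = 56.638068

57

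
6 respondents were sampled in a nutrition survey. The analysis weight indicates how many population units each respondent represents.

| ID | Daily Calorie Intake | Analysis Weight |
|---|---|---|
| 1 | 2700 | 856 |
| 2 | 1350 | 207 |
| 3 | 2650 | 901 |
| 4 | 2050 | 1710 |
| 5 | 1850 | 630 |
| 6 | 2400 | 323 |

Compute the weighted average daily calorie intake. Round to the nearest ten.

Weighted sum = 2700×856 + 1350×207 + 2650×901 + 2050×1710 + 1850×630 + 2400×323
  = 10424500
Sum of weights = 856 + 207 + 901 + 1710 + 630 + 323 = 4627
Weighted mean = 10424500 / 4627 = 2252.9717

2250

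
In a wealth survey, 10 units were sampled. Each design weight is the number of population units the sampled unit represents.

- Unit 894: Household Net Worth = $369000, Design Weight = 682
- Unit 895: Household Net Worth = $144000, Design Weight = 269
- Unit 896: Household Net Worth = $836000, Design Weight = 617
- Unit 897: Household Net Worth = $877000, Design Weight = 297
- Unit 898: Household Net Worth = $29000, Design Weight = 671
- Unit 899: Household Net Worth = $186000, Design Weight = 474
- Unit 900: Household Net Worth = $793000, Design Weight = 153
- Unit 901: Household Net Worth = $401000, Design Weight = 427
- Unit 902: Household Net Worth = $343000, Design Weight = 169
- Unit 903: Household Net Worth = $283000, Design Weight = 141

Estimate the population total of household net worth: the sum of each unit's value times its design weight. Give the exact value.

Weighted total = 369000×682 + 144000×269 + 836000×617 + 877000×297 + 29000×671 + 186000×474 + 793000×153 + 401000×427 + 343000×169 + 283000×141
  = 251658000 + 38736000 + 515812000 + 260469000 + 19459000 + 88164000 + 121329000 + 171227000 + 57967000 + 39903000 = 1564724000

1564724000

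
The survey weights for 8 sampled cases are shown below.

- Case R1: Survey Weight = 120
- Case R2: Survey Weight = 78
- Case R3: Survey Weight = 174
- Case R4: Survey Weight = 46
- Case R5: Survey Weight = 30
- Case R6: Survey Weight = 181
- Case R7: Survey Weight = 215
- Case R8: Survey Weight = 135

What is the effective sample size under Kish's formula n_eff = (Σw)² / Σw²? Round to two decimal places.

Σ wᵢ = 120 + 78 + 174 + 46 + 30 + 181 + 215 + 135 = 979
Σ wᵢ² = 14400 + 6084 + 30276 + 2116 + 900 + 32761 + 46225 + 18225 = 150987
n_eff = 979² / 150987 = 958441 / 150987 = 6.3478379

6.35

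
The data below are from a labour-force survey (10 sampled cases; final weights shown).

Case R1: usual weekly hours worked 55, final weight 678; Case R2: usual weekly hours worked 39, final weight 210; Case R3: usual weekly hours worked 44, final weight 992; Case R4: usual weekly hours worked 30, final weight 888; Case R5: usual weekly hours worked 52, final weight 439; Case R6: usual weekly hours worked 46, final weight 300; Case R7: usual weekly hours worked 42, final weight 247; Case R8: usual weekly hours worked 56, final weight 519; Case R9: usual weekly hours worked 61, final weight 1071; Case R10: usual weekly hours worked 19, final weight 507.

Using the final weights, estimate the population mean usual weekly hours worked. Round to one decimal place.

Weighted sum = 266798
Sum of weights = 678 + 210 + 992 + 888 + 439 + 300 + 247 + 519 + 1071 + 507 = 5851
Weighted mean = 266798 / 5851 = 45.598701

45.6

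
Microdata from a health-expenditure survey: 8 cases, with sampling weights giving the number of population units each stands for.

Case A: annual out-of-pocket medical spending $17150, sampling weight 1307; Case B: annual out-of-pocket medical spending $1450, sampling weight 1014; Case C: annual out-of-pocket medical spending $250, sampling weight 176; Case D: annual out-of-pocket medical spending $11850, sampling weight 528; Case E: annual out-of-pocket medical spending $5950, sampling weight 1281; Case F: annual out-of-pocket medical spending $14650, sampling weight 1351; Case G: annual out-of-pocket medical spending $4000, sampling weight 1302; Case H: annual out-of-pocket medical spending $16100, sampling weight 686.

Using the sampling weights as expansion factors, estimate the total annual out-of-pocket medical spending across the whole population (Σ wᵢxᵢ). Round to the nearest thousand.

73853000

Weighted total = 17150×1307 + 1450×1014 + 250×176 + 11850×528 + 5950×1281 + 14650×1351 + 4000×1302 + 16100×686
  = 73852850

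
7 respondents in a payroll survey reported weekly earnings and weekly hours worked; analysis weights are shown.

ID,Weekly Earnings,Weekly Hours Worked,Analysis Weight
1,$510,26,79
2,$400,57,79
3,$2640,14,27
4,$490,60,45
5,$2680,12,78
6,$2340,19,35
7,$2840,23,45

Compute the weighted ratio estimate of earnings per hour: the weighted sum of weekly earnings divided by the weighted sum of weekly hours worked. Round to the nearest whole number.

48

Σ wᵢ·y = 510×79 + 400×79 + 2640×27 + 490×45 + 2680×78 + 2340×35 + 2840×45
  = 40290 + 31600 + 71280 + 22050 + 209040 + 81900 + 127800 = 583960
Σ wᵢ·x = 26×79 + 57×79 + 14×27 + 60×45 + 12×78 + 19×35 + 23×45
  = 2054 + 4503 + 378 + 2700 + 936 + 665 + 1035 = 12271
Ratio = 583960 / 12271 = 47.588624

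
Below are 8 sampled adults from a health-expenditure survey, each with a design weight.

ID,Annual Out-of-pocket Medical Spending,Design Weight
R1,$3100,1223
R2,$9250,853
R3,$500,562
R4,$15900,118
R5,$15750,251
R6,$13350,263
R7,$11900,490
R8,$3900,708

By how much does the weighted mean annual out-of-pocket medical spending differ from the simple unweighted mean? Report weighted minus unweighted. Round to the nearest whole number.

-2515

Unweighted sum = 3100 + 9250 + 500 + 15900 + 15750 + 13350 + 11900 + 3900 = 73650
Unweighted mean = 73650 / 8 = 9206.25
Weighted sum = 3100×1223 + 9250×853 + 500×562 + 15900×118 + 15750×251 + 13350×263 + 11900×490 + 3900×708
  = 3791300 + 7890250 + 281000 + 1876200 + 3953250 + 3511050 + 5831000 + 2761200 = 29895250
Sum of weights = 1223 + 853 + 562 + 118 + 251 + 263 + 490 + 708 = 4468
Weighted mean = 29895250 / 4468 = 6690.9691
Difference (weighted minus unweighted) = -2515.2809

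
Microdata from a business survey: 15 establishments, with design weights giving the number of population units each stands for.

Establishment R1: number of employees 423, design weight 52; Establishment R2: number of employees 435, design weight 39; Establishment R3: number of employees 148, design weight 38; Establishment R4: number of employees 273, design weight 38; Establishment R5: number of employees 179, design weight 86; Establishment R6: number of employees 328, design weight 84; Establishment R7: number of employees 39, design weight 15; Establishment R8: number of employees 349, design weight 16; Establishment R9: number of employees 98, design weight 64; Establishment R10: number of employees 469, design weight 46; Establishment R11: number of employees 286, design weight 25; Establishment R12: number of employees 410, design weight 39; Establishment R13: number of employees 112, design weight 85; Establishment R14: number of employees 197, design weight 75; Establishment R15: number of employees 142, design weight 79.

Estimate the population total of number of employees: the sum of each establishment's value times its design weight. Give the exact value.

190573

Weighted total = 190573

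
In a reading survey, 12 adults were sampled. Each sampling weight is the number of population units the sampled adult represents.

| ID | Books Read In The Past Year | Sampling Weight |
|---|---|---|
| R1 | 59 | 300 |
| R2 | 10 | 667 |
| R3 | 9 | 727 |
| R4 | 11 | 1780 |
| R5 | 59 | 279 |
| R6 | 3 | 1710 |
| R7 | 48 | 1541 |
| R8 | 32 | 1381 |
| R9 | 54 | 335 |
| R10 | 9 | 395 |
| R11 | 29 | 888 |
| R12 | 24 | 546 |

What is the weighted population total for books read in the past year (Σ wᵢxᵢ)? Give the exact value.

Weighted total = 59×300 + 10×667 + 9×727 + 11×1780 + 59×279 + 3×1710 + 48×1541 + 32×1381 + 54×335 + 9×395 + 29×888 + 24×546
  = 17700 + 6670 + 6543 + 19580 + 16461 + 5130 + 73968 + 44192 + 18090 + 3555 + 25752 + 13104 = 250745

250745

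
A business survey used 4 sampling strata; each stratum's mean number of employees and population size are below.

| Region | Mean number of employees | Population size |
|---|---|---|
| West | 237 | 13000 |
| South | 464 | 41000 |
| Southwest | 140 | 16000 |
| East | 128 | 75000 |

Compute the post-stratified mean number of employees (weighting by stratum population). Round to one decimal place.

234.1

Σ Nₕ·x̄ₕ = 237×13000 + 464×41000 + 140×16000 + 128×75000
  = 33945000
Σ Nₕ = 13000 + 41000 + 16000 + 75000 = 145000
Overall mean = 33945000 / 145000 = 234.10345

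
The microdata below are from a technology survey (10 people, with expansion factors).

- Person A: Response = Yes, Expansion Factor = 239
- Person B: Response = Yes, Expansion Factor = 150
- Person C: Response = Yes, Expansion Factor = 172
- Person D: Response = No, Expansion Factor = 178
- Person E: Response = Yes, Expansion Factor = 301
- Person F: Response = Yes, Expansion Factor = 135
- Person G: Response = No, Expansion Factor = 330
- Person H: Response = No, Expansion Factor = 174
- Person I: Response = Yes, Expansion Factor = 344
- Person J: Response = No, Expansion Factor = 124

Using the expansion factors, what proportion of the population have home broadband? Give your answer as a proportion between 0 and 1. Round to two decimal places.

Sum of weights for 'Yes' = 239 + 150 + 172 + 301 + 135 + 344 = 1341
Total weight = 239 + 150 + 172 + 178 + 301 + 135 + 330 + 174 + 344 + 124 = 2147
Weighted proportion = 1341 / 2147 = 0.62459245

0.62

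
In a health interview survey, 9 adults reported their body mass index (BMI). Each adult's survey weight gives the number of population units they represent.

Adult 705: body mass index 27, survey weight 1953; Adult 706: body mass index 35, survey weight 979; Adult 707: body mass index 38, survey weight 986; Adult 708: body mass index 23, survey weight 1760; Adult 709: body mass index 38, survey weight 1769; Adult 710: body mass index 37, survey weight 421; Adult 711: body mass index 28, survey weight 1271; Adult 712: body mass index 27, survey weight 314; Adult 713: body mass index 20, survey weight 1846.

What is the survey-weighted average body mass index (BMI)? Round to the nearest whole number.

29

Weighted sum = 27×1953 + 35×979 + 38×986 + 23×1760 + 38×1769 + 37×421 + 28×1271 + 27×314 + 20×1846
  = 52731 + 34265 + 37468 + 40480 + 67222 + 15577 + 35588 + 8478 + 36920 = 328729
Sum of weights = 1953 + 979 + 986 + 1760 + 1769 + 421 + 1271 + 314 + 1846 = 11299
Weighted mean = 328729 / 11299 = 29.093637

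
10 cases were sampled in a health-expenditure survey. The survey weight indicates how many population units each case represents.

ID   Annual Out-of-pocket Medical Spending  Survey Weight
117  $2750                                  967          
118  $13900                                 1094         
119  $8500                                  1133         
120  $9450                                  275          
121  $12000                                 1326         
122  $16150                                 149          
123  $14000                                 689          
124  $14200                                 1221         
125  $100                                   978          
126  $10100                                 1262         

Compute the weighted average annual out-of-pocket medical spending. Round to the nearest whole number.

Weighted sum = 88241650
Sum of weights = 9094
Weighted mean = 88241650 / 9094 = 9703.2824

9703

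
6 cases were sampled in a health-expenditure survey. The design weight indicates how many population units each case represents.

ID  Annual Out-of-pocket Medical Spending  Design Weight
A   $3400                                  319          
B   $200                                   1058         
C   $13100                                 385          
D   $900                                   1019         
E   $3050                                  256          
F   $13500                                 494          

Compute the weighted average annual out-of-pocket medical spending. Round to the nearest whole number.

Weighted sum = 3400×319 + 200×1058 + 13100×385 + 900×1019 + 3050×256 + 13500×494
  = 14706600
Sum of weights = 319 + 1058 + 385 + 1019 + 256 + 494 = 3531
Weighted mean = 14706600 / 3531 = 4164.9958

4165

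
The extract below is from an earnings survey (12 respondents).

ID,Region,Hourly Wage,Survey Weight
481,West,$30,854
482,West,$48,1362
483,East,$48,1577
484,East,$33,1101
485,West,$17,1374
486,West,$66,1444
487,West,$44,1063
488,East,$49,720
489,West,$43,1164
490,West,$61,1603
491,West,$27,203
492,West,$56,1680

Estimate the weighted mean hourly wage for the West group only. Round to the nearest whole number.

47

West rows: 481, 482, 485, 486, 487, 489, 490, 491, 492
Weighted sum = 30×854 + 48×1362 + 17×1374 + 66×1444 + 44×1063 + 43×1164 + 61×1603 + 27×203 + 56×1680
  = 25620 + 65376 + 23358 + 95304 + 46772 + 50052 + 97783 + 5481 + 94080 = 503826
Sum of weights = 854 + 1362 + 1374 + 1444 + 1063 + 1164 + 1603 + 203 + 1680 = 10747
Weighted mean = 503826 / 10747 = 46.880618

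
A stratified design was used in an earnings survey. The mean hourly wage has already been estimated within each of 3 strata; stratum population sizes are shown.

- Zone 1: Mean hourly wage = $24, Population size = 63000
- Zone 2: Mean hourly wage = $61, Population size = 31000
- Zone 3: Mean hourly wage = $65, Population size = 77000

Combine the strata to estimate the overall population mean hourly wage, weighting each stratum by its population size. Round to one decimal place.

Σ Nₕ·x̄ₕ = 24×63000 + 61×31000 + 65×77000
  = 1512000 + 1891000 + 5005000 = 8408000
Σ Nₕ = 63000 + 31000 + 77000 = 171000
Overall mean = 8408000 / 171000 = 49.169591

49.2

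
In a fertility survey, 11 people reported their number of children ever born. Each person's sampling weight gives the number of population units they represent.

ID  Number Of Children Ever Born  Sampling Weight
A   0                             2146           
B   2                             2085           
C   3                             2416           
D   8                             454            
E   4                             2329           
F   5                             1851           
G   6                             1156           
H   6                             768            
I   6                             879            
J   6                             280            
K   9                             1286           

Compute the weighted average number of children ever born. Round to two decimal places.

4.07

Weighted sum = 0×2146 + 2×2085 + 3×2416 + 8×454 + 4×2329 + 5×1851 + 6×1156 + 6×768 + 6×879 + 6×280 + 9×1286
  = 0 + 4170 + 7248 + 3632 + 9316 + 9255 + 6936 + 4608 + 5274 + 1680 + 11574 = 63693
Sum of weights = 2146 + 2085 + 2416 + 454 + 2329 + 1851 + 1156 + 768 + 879 + 280 + 1286 = 15650
Weighted mean = 63693 / 15650 = 4.0698403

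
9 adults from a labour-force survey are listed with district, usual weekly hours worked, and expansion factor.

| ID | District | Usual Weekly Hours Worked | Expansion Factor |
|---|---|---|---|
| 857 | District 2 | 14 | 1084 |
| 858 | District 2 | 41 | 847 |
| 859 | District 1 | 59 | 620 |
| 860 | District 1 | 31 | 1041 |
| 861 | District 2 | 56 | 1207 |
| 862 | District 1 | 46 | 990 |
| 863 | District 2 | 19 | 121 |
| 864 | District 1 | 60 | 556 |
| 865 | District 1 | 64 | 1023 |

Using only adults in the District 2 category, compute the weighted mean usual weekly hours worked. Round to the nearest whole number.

37

District 2 rows: 857, 858, 861, 863
Weighted sum = 14×1084 + 41×847 + 56×1207 + 19×121
  = 15176 + 34727 + 67592 + 2299 = 119794
Sum of weights = 1084 + 847 + 1207 + 121 = 3259
Weighted mean = 119794 / 3259 = 36.757901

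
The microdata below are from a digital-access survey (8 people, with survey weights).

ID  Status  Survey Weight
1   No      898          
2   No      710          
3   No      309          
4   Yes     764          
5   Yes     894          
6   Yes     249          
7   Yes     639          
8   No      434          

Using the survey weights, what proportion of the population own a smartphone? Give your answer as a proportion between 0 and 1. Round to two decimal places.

0.52

Sum of weights for 'Yes' = 764 + 894 + 249 + 639 = 2546
Total weight = 4897
Weighted proportion = 2546 / 4897 = 0.51991015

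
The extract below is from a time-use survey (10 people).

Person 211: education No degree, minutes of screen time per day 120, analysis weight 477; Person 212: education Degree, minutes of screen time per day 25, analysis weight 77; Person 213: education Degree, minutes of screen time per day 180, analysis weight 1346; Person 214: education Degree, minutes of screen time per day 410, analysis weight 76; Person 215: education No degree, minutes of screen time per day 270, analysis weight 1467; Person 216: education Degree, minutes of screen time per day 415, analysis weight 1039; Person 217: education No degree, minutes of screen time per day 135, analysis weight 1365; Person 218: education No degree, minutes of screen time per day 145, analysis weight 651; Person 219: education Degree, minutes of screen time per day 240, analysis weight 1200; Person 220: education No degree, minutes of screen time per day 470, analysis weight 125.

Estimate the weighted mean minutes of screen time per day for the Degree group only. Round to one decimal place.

266.1

Degree rows: 212, 213, 214, 216, 219
Weighted sum = 994550
Sum of weights = 3738
Weighted mean = 994550 / 3738 = 266.06474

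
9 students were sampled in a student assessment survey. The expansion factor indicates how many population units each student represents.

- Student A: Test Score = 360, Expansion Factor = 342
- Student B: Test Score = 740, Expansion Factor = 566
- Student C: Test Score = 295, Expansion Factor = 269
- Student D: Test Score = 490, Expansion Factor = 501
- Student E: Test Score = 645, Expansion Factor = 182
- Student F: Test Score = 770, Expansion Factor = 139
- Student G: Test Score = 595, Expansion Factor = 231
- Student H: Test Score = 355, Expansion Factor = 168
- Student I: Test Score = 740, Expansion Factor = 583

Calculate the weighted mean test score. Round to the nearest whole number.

577

Weighted sum = 360×342 + 740×566 + 295×269 + 490×501 + 645×182 + 770×139 + 595×231 + 355×168 + 740×583
  = 123120 + 418840 + 79355 + 245490 + 117390 + 107030 + 137445 + 59640 + 431420 = 1719730
Sum of weights = 342 + 566 + 269 + 501 + 182 + 139 + 231 + 168 + 583 = 2981
Weighted mean = 1719730 / 2981 = 576.89701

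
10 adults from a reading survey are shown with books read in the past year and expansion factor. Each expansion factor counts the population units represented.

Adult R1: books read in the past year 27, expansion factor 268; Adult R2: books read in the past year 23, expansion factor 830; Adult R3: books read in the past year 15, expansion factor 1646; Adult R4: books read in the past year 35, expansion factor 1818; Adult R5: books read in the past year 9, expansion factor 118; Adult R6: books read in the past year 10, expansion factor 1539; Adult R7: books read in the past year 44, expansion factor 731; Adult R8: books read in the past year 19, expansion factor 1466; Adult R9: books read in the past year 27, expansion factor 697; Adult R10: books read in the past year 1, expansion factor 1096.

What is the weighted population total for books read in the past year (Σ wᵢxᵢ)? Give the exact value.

211031

Weighted total = 27×268 + 23×830 + 15×1646 + 35×1818 + 9×118 + 10×1539 + 44×731 + 19×1466 + 27×697 + 1×1096
  = 211031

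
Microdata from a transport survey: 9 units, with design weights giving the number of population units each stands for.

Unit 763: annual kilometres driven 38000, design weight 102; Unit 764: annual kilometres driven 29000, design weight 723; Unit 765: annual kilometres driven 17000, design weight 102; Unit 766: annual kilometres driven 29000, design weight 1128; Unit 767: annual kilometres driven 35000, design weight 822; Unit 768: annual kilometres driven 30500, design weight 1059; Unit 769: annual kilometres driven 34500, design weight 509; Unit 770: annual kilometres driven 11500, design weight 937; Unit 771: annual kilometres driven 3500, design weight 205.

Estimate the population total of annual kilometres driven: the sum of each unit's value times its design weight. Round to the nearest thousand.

149412000

Weighted total = 38000×102 + 29000×723 + 17000×102 + 29000×1128 + 35000×822 + 30500×1059 + 34500×509 + 11500×937 + 3500×205
  = 3876000 + 20967000 + 1734000 + 32712000 + 28770000 + 32299500 + 17560500 + 10775500 + 717500 = 149412000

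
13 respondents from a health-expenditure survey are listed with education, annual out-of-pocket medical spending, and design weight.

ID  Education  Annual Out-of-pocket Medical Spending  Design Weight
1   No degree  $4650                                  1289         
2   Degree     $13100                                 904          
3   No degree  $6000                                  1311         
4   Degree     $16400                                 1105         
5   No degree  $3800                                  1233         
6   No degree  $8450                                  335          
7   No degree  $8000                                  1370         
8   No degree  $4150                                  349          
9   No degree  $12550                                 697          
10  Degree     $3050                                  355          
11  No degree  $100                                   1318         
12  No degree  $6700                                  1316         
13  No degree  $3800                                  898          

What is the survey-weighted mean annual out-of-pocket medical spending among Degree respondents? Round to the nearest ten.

Degree rows: 2, 4, 10
Weighted sum = 13100×904 + 16400×1105 + 3050×355
  = 11842400 + 18122000 + 1082750 = 31047150
Sum of weights = 904 + 1105 + 355 = 2364
Weighted mean = 31047150 / 2364 = 13133.312

13130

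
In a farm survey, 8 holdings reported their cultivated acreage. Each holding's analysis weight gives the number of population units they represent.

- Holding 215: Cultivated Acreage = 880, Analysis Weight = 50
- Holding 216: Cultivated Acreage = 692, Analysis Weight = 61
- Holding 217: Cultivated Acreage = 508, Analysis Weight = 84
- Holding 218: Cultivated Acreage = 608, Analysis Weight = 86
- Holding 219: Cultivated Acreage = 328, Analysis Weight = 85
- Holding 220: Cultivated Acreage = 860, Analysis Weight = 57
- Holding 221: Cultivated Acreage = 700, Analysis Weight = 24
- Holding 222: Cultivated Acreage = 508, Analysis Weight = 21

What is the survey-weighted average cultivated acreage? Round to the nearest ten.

610

Weighted sum = 880×50 + 692×61 + 508×84 + 608×86 + 328×85 + 860×57 + 700×24 + 508×21
  = 285540
Sum of weights = 50 + 61 + 84 + 86 + 85 + 57 + 24 + 21 = 468
Weighted mean = 285540 / 468 = 610.12821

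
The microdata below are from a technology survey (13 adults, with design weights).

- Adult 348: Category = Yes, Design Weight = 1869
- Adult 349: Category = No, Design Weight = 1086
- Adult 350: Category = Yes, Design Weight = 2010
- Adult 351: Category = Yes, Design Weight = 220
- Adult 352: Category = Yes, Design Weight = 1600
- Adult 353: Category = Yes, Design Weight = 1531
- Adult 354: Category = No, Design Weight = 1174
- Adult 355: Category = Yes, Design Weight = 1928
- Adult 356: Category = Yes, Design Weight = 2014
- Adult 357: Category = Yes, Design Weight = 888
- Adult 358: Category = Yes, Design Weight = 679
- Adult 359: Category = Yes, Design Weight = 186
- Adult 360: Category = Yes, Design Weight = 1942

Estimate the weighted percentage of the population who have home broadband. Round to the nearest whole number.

Sum of weights for 'Yes' = 1869 + 2010 + 220 + 1600 + 1531 + 1928 + 2014 + 888 + 679 + 186 + 1942 = 14867
Total weight = 17127
Weighted proportion = 14867 / 17127 = 0.86804461 → 86.804461%

87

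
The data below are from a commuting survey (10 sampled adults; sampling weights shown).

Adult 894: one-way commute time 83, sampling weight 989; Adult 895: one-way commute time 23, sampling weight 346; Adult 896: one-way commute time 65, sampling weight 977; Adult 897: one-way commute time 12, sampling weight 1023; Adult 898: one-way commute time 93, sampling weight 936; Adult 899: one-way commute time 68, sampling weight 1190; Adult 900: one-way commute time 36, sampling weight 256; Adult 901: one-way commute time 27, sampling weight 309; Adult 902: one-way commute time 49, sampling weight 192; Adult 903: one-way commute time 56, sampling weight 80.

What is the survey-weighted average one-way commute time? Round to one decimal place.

Weighted sum = 83×989 + 23×346 + 65×977 + 12×1023 + 93×936 + 68×1190 + 36×256 + 27×309 + 49×192 + 56×80
  = 365241
Sum of weights = 989 + 346 + 977 + 1023 + 936 + 1190 + 256 + 309 + 192 + 80 = 6298
Weighted mean = 365241 / 6298 = 57.993172

58.0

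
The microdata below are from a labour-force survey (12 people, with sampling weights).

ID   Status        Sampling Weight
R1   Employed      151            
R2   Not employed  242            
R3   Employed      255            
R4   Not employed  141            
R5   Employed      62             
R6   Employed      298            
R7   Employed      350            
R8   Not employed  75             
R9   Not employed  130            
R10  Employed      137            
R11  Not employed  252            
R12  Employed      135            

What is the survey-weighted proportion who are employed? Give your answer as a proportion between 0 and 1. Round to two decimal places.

0.62

Sum of weights for 'Employed' = 151 + 255 + 62 + 298 + 350 + 137 + 135 = 1388
Total weight = 151 + 242 + 255 + 141 + 62 + 298 + 350 + 75 + 130 + 137 + 252 + 135 = 2228
Weighted proportion = 1388 / 2228 = 0.62298025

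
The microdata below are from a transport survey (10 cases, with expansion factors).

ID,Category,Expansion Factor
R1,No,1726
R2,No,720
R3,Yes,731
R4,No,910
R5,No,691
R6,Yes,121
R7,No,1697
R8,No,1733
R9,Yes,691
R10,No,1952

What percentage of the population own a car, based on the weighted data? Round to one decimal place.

14.1

Sum of weights for 'Yes' = 731 + 121 + 691 = 1543
Total weight = 1726 + 720 + 731 + 910 + 691 + 121 + 1697 + 1733 + 691 + 1952 = 10972
Weighted proportion = 1543 / 10972 = 0.1406307 → 14.06307%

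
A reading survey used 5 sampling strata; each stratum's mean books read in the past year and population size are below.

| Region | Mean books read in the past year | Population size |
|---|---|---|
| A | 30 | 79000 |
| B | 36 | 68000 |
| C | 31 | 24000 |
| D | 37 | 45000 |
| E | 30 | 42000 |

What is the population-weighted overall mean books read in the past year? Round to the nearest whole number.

Σ Nₕ·x̄ₕ = 30×79000 + 36×68000 + 31×24000 + 37×45000 + 30×42000
  = 2370000 + 2448000 + 744000 + 1665000 + 1260000 = 8487000
Σ Nₕ = 258000
Overall mean = 8487000 / 258000 = 32.895349

33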